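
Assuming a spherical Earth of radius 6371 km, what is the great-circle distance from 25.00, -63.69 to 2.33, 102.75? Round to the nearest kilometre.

Δλ = 102.75 − -63.69 = 166.44°.
Δφ = 2.33 − 25.00 = -22.67°.
a = sin²(Δφ/2) + cos φ₁ · cos φ₂ · sin²(Δλ/2) = 0.931567.
c = 2·atan2(√a, √(1−a)) = 2.61224 rad → d = 6371·c ≈ 16642.58 km.

16643 km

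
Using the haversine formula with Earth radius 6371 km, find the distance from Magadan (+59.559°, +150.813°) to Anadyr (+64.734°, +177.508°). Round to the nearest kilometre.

Δλ = 177.508 − 150.813 = 26.695°.
Δφ = 64.734 − 59.559 = 5.175°.
a = sin²(Δφ/2) + cos φ₁ · cos φ₂ · sin²(Δλ/2) = 0.013563.
c = 2·atan2(√a, √(1−a)) = 0.23345 rad → d = 6371·c ≈ 1487.31 km.

1487 km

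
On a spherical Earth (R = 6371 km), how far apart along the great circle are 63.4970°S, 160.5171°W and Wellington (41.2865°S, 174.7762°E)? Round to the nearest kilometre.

2944 km

Δλ = 174.7762 − -160.5171 = 335.2933°; wrapped into (−180°, 180°]: -24.7067°.
Δφ = -41.2865 − -63.4970 = 22.2105°.
a = sin²(Δφ/2) + cos φ₁ · cos φ₂ · sin²(Δλ/2) = 0.052447.
c = 2·atan2(√a, √(1−a)) = 0.46213 rad → d = 6371·c ≈ 2944.21 km.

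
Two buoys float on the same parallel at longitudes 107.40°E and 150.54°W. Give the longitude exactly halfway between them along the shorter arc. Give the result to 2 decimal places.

Signed shortest Δλ from +107.40° to -150.54° is +102.06°.
Midpoint longitude = +107.40° + (+102.06°)/2 = +107.40° + 51.03° = +158.43°.
(The naïve average (+107.40 + -150.54)/2 = -21.57° is on the wrong side of the globe.)

158.43°E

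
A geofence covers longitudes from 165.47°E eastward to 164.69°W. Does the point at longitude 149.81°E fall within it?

No

Band width going east from +165.47° to -164.69°: ((-164.69 − 165.47) mod 360) = 29.84°.
Offset of +149.81° east of the west edge: ((149.81 − 165.47) mod 360) = 344.34°.
344.34° > 29.84° ⇒ outside.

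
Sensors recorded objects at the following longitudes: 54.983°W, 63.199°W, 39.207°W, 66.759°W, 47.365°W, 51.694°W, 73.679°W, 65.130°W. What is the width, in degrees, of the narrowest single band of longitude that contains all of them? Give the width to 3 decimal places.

34.472°

Sort the longitudes: -73.679°, -66.759°, -65.130°, -63.199°, -54.983°, -51.694°, -47.365°, -39.207°.
Eastward gaps between consecutive values (wrapping around): 6.920°, 1.629°, 1.931°, 8.216°, 3.289°, 4.329°, 8.158°, 325.528°.
Largest gap = 325.528° ⇒ minimal covering band is its complement: 360° − 325.528° = 34.472°.
Band runs from -73.679° eastward to -39.207°.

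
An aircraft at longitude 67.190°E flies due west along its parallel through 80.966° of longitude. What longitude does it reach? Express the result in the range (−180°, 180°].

Start at +67.190°; shift −80.966° → -13.776°.
-13.776° already lies in (−180°, 180°].

13.776°W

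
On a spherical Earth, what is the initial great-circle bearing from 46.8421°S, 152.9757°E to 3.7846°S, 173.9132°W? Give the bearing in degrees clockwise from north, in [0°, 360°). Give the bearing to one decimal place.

Δλ = -173.9132 − 152.9757 = -326.8889°; wrapped into (−180°, 180°]: 33.1111°.
θ = atan2( sin Δλ · cos φ₂ , cos φ₁ · sin φ₂ − sin φ₁ · cos φ₂ · cos Δλ )
  = atan2(0.54507, 0.56453) = 43.995° → normalised to [0°, 360°): 43.995°.

44.0°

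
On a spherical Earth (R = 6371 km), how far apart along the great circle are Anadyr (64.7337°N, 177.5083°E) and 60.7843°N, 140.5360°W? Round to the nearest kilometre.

2138 km

Δλ = -140.5360 − 177.5083 = -318.0443°; wrapped into (−180°, 180°]: 41.9557°.
Δφ = 60.7843 − 64.7337 = -3.9494°.
a = sin²(Δφ/2) + cos φ₁ · cos φ₂ · sin²(Δλ/2) = 0.027889.
c = 2·atan2(√a, √(1−a)) = 0.33557 rad → d = 6371·c ≈ 2137.94 km.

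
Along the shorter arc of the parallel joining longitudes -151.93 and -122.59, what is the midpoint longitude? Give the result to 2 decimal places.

-137.26°

Signed shortest Δλ from -151.93° to -122.59° is +29.34°.
Midpoint longitude = -151.93° + (+29.34°)/2 = -151.93° + 14.67° = -137.26°.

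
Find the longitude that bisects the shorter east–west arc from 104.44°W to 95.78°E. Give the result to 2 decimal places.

Signed shortest Δλ from -104.44° to +95.78° is -159.78°.
Midpoint longitude = -104.44° + (-159.78°)/2 = -104.44° − 79.89° = -184.33°.
Normalise into (−180°, 180°]: +175.67°.
(The naïve average (-104.44 + +95.78)/2 = -4.33° is on the wrong side of the globe.)

175.67°E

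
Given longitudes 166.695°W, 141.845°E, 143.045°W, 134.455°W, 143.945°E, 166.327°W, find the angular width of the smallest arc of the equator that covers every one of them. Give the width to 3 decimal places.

Sort the longitudes: -166.695°, -166.327°, -143.045°, -134.455°, +141.845°, +143.945°.
Eastward gaps between consecutive values (wrapping around): 0.368°, 23.282°, 8.590°, 276.300°, 2.100°, 49.360°.
Largest gap = 276.300° ⇒ minimal covering band is its complement: 360° − 276.300° = 83.700°.
Band runs from +141.845° eastward to -134.455°, crossing the antimeridian.

83.700°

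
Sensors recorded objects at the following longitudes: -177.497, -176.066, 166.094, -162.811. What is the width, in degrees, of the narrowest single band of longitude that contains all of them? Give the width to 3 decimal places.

Sort the longitudes: -177.497°, -176.066°, -162.811°, +166.094°.
Eastward gaps between consecutive values (wrapping around): 1.431°, 13.255°, 328.905°, 16.409°.
Largest gap = 328.905° ⇒ minimal covering band is its complement: 360° − 328.905° = 31.095°.
Band runs from +166.094° eastward to -162.811°, crossing the antimeridian.

31.095°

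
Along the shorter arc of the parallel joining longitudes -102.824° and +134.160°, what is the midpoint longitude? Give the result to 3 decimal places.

-164.332°

Signed shortest Δλ from -102.824° to +134.160° is -123.016°.
Midpoint longitude = -102.824° + (-123.016°)/2 = -102.824° − 61.508° = -164.332°.
(The naïve average (-102.824 + +134.160)/2 = 15.668° is on the wrong side of the globe.)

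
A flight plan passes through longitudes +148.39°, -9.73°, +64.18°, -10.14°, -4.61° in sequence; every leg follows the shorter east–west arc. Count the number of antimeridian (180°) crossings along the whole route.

Leg 1: +148.39° → -9.73°, shortest Δλ = -158.12° (west) — does not cross 180°.
Leg 2: -9.73° → +64.18°, shortest Δλ = 73.91° (east) — does not cross 180°.
Leg 3: +64.18° → -10.14°, shortest Δλ = -74.32° (west) — does not cross 180°.
Leg 4: -10.14° → -4.61°, shortest Δλ = 5.53° (east) — does not cross 180°.
Total crossings: 0.

0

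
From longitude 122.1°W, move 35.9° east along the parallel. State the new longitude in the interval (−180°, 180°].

86.2°W

Start at -122.1°; shift +35.9° → -86.2°.
-86.2° already lies in (−180°, 180°].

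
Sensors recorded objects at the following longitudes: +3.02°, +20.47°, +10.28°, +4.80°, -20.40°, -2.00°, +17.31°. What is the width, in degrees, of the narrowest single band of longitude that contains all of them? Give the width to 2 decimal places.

40.87°

Sort the longitudes: -20.40°, -2.00°, +3.02°, +4.80°, +10.28°, +17.31°, +20.47°.
Eastward gaps between consecutive values (wrapping around): 18.40°, 5.02°, 1.78°, 5.48°, 7.03°, 3.16°, 319.13°.
Largest gap = 319.13° ⇒ minimal covering band is its complement: 360° − 319.13° = 40.87°.
Band runs from -20.40° eastward to +20.47°.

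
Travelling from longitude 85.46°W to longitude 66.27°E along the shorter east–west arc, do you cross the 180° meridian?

No

Signed shortest Δλ = ((66.27 − -85.46 + 180) mod 360) − 180 = 151.73°.
Going east by 151.73° from -85.46° reaches +66.27° without touching 180°.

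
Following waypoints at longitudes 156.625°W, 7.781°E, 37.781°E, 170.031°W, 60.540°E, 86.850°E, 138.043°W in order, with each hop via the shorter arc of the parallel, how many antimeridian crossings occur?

3

Leg 1: -156.625° → +7.781°, shortest Δλ = 164.406° (east) — does not cross 180°.
Leg 2: +7.781° → +37.781°, shortest Δλ = 30.0° (east) — does not cross 180°.
Leg 3: +37.781° → -170.031°, shortest Δλ = 152.188° (east) — crosses 180°.
Leg 4: -170.031° → +60.540°, shortest Δλ = -129.429° (west) — crosses 180°.
Leg 5: +60.540° → +86.850°, shortest Δλ = 26.31° (east) — does not cross 180°.
Leg 6: +86.850° → -138.043°, shortest Δλ = 135.107° (east) — crosses 180°.
Total crossings: 3.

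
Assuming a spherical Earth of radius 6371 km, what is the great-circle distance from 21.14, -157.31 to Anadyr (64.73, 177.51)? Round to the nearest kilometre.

5187 km

Δλ = 177.51 − -157.31 = 334.82°; wrapped into (−180°, 180°]: -25.18°.
Δφ = 64.73 − 21.14 = 43.59°.
a = sin²(Δφ/2) + cos φ₁ · cos φ₂ · sin²(Δλ/2) = 0.156771.
c = 2·atan2(√a, √(1−a)) = 0.81419 rad → d = 6371·c ≈ 5187.20 km.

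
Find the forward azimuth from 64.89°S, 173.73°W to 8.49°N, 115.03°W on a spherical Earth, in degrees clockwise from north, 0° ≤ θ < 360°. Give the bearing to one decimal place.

58.0°

Δλ = -115.03 − -173.73 = 58.70°.
θ = atan2( sin Δλ · cos φ₂ , cos φ₁ · sin φ₂ − sin φ₁ · cos φ₂ · cos Δλ )
  = atan2(0.84510, 0.52792) = 58.008° → normalised to [0°, 360°): 58.008°.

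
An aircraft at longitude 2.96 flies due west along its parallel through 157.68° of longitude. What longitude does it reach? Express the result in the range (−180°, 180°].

-154.72°

Start at +2.96°; shift −157.68° → -154.72°.
-154.72° already lies in (−180°, 180°].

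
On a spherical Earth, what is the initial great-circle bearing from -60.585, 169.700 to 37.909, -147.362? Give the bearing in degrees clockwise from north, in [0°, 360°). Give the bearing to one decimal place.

Δλ = -147.362 − 169.700 = -317.062°; wrapped into (−180°, 180°]: 42.938°.
θ = atan2( sin Δλ · cos φ₂ , cos φ₁ · sin φ₂ − sin φ₁ · cos φ₂ · cos Δλ )
  = atan2(0.53746, 0.80490) = 33.732° → normalised to [0°, 360°): 33.732°.

33.7°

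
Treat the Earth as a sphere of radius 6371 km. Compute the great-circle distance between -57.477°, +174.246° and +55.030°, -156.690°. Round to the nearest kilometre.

Δλ = -156.690 − 174.246 = -330.936°; wrapped into (−180°, 180°]: 29.064°.
Δφ = 55.030 − -57.477 = 112.507°.
a = sin²(Δφ/2) + cos φ₁ · cos φ₂ · sin²(Δλ/2) = 0.710799.
c = 2·atan2(√a, √(1−a)) = 2.00600 rad → d = 6371·c ≈ 12780.25 km.

12780 km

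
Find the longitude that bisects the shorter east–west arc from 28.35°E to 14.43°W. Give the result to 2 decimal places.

6.96°E

Signed shortest Δλ from +28.35° to -14.43° is -42.78°.
Midpoint longitude = +28.35° + (-42.78°)/2 = +28.35° − 21.39° = +6.96°.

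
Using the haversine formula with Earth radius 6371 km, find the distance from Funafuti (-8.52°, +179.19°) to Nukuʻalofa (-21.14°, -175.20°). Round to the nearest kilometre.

Δλ = -175.20 − 179.19 = -354.39°; wrapped into (−180°, 180°]: 5.61°.
Δφ = -21.14 − -8.52 = -12.62°.
a = sin²(Δφ/2) + cos φ₁ · cos φ₂ · sin²(Δλ/2) = 0.014289.
c = 2·atan2(√a, √(1−a)) = 0.23964 rad → d = 6371·c ≈ 1526.77 km.

1527 km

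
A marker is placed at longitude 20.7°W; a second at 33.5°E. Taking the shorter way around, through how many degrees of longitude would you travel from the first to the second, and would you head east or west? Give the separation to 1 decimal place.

54.2° east

Raw difference: 33.5 − -20.7 = 54.2°.
Normalise into (−180°, 180°]: 54.2° stays 54.2°.
Positive ⇒ the second point lies to the east; separation 54.2°.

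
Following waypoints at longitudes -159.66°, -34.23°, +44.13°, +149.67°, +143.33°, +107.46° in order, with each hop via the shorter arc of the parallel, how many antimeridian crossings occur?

Leg 1: -159.66° → -34.23°, shortest Δλ = 125.43° (east) — does not cross 180°.
Leg 2: -34.23° → +44.13°, shortest Δλ = 78.36° (east) — does not cross 180°.
Leg 3: +44.13° → +149.67°, shortest Δλ = 105.54° (east) — does not cross 180°.
Leg 4: +149.67° → +143.33°, shortest Δλ = -6.34° (west) — does not cross 180°.
Leg 5: +143.33° → +107.46°, shortest Δλ = -35.87° (west) — does not cross 180°.
Total crossings: 0.

0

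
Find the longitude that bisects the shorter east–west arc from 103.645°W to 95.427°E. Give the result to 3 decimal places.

Signed shortest Δλ from -103.645° to +95.427° is -160.928°.
Midpoint longitude = -103.645° + (-160.928°)/2 = -103.645° − 80.464° = -184.109°.
Normalise into (−180°, 180°]: +175.891°.
(The naïve average (-103.645 + +95.427)/2 = -4.109° is on the wrong side of the globe.)

175.891°E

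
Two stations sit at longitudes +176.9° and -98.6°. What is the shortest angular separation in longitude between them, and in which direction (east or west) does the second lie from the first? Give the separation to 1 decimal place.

84.5° east

Raw difference: -98.6 − 176.9 = -275.5°.
Normalise into (−180°, 180°]: -275.5° + 360° = 84.5°.
Positive ⇒ the second point lies to the east; separation 84.5°.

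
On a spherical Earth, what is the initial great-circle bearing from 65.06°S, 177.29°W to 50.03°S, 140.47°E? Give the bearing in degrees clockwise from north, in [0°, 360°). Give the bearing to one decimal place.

Δλ = 140.47 − -177.29 = 317.76°; wrapped into (−180°, 180°]: -42.24°.
θ = atan2( sin Δλ · cos φ₂ , cos φ₁ · sin φ₂ − sin φ₁ · cos φ₂ · cos Δλ )
  = atan2(-0.43184, 0.10807) = -75.949° → normalised to [0°, 360°): 284.051°.

284.1°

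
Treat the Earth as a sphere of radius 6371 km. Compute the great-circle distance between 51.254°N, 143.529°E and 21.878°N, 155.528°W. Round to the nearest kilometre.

6122 km

Δλ = -155.528 − 143.529 = -299.057°; wrapped into (−180°, 180°]: 60.943°.
Δφ = 21.878 − 51.254 = -29.376°.
a = sin²(Δφ/2) + cos φ₁ · cos φ₂ · sin²(Δλ/2) = 0.213647.
c = 2·atan2(√a, √(1−a)) = 0.96099 rad → d = 6371·c ≈ 6122.49 km.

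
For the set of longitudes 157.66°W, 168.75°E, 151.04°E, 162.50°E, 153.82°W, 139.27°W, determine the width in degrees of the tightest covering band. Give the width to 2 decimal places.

69.69°

Sort the longitudes: -157.66°, -153.82°, -139.27°, +151.04°, +162.50°, +168.75°.
Eastward gaps between consecutive values (wrapping around): 3.84°, 14.55°, 290.31°, 11.46°, 6.25°, 33.59°.
Largest gap = 290.31° ⇒ minimal covering band is its complement: 360° − 290.31° = 69.69°.
Band runs from +151.04° eastward to -139.27°, crossing the antimeridian.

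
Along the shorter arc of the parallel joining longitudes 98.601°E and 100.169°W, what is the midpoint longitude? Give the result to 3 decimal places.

Signed shortest Δλ from +98.601° to -100.169° is +161.230°.
Midpoint longitude = +98.601° + (+161.230°)/2 = +98.601° + 80.615° = +179.216°.
(The naïve average (+98.601 + -100.169)/2 = -0.784° is on the wrong side of the globe.)

179.216°E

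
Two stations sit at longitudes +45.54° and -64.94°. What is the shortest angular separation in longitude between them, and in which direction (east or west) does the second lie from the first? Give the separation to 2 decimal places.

Raw difference: -64.94 − 45.54 = -110.48°.
Normalise into (−180°, 180°]: -110.48° stays -110.48°.
Negative ⇒ the second point lies to the west; separation 110.48°.

110.48° west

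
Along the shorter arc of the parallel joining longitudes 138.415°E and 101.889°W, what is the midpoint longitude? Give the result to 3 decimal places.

Signed shortest Δλ from +138.415° to -101.889° is +119.696°.
Midpoint longitude = +138.415° + (+119.696°)/2 = +138.415° + 59.848° = +198.263°.
Normalise into (−180°, 180°]: -161.737°.
(The naïve average (+138.415 + -101.889)/2 = 18.263° is on the wrong side of the globe.)

161.737°W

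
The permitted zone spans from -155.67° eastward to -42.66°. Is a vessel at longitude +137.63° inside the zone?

No

Band width going east from -155.67° to -42.66°: ((-42.66 − -155.67) mod 360) = 113.01°.
Offset of +137.63° east of the west edge: ((137.63 − -155.67) mod 360) = 293.30°.
293.30° > 113.01° ⇒ outside.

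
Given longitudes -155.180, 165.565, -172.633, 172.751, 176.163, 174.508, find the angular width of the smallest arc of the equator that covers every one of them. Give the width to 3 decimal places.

Sort the longitudes: -172.633°, -155.180°, +165.565°, +172.751°, +174.508°, +176.163°.
Eastward gaps between consecutive values (wrapping around): 17.453°, 320.745°, 7.186°, 1.757°, 1.655°, 11.204°.
Largest gap = 320.745° ⇒ minimal covering band is its complement: 360° − 320.745° = 39.255°.
Band runs from +165.565° eastward to -155.180°, crossing the antimeridian.

39.255°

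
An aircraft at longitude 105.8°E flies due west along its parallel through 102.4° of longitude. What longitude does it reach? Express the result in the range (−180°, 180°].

3.4°E

Start at +105.8°; shift −102.4° → +3.4°.
+3.4° already lies in (−180°, 180°].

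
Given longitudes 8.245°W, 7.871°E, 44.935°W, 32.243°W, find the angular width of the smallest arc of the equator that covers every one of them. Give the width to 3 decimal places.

52.806°

Sort the longitudes: -44.935°, -32.243°, -8.245°, +7.871°.
Eastward gaps between consecutive values (wrapping around): 12.692°, 23.998°, 16.116°, 307.194°.
Largest gap = 307.194° ⇒ minimal covering band is its complement: 360° − 307.194° = 52.806°.
Band runs from -44.935° eastward to +7.871°.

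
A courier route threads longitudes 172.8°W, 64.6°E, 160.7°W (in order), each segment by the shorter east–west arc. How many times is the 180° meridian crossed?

2

Leg 1: -172.8° → +64.6°, shortest Δλ = -122.6° (west) — crosses 180°.
Leg 2: +64.6° → -160.7°, shortest Δλ = 134.7° (east) — crosses 180°.
Total crossings: 2.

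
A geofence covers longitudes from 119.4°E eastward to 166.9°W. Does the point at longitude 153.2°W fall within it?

Band width going east from +119.4° to -166.9°: ((-166.9 − 119.4) mod 360) = 73.7°.
Offset of -153.2° east of the west edge: ((-153.2 − 119.4) mod 360) = 87.4°.
87.4° > 73.7° ⇒ outside.

No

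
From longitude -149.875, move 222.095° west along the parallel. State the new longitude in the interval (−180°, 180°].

Start at -149.875°; shift −222.095° → -371.970°.
-371.970° lies outside (−180°, 180°]; add 360° → -11.970°.

-11.970°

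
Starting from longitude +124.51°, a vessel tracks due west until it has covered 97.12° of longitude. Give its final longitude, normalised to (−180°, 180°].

Start at +124.51°; shift −97.12° → +27.39°.
+27.39° already lies in (−180°, 180°].

+27.39°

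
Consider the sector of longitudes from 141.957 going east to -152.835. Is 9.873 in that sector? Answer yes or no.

No

Band width going east from +141.957° to -152.835°: ((-152.835 − 141.957) mod 360) = 65.208°.
Offset of +9.873° east of the west edge: ((9.873 − 141.957) mod 360) = 227.916°.
227.916° > 65.208° ⇒ outside.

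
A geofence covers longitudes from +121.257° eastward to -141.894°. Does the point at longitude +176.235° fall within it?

Band width going east from +121.257° to -141.894°: ((-141.894 − 121.257) mod 360) = 96.849°.
Offset of +176.235° east of the west edge: ((176.235 − 121.257) mod 360) = 54.978°.
54.978° ≤ 96.849° ⇒ inside.

Yes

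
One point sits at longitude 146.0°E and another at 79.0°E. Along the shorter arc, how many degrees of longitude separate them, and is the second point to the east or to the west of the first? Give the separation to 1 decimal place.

Raw difference: 79.0 − 146.0 = -67.0°.
Normalise into (−180°, 180°]: -67.0° stays -67.0°.
Negative ⇒ the second point lies to the west; separation 67.0°.

67.0° west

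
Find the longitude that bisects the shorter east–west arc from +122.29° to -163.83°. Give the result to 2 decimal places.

Signed shortest Δλ from +122.29° to -163.83° is +73.88°.
Midpoint longitude = +122.29° + (+73.88°)/2 = +122.29° + 36.94° = +159.23°.
(The naïve average (+122.29 + -163.83)/2 = -20.77° is on the wrong side of the globe.)

+159.23°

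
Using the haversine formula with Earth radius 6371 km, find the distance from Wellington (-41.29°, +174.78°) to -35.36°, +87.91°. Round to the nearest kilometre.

7279 km

Δλ = 87.91 − 174.78 = -86.87°.
Δφ = -35.36 − -41.29 = 5.93°.
a = sin²(Δφ/2) + cos φ₁ · cos φ₂ · sin²(Δλ/2) = 0.292333.
c = 2·atan2(√a, √(1−a)) = 1.14249 rad → d = 6371·c ≈ 7278.78 km.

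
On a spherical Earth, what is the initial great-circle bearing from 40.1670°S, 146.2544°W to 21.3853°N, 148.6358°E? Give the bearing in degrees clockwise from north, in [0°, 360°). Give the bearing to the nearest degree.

302°

Δλ = 148.6358 − -146.2544 = 294.8902°; wrapped into (−180°, 180°]: -65.1098°.
θ = atan2( sin Δλ · cos φ₂ , cos φ₁ · sin φ₂ − sin φ₁ · cos φ₂ · cos Δλ )
  = atan2(-0.84466, 0.53143) = -57.823° → normalised to [0°, 360°): 302.177°.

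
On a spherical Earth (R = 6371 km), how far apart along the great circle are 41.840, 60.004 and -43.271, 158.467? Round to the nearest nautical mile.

Δλ = 158.467 − 60.004 = 98.463°.
Δφ = -43.271 − 41.840 = -85.111°.
a = sin²(Δφ/2) + cos φ₁ · cos φ₂ · sin²(Δλ/2) = 0.768533.
c = 2·atan2(√a, √(1−a)) = 2.13775 rad → d = 6371·c ≈ 13619.61 km ≈ 7354.00 nmi.

7354 nmi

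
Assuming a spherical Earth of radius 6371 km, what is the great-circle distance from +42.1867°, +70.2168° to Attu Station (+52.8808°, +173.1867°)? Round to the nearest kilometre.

7139 km

Δλ = 173.1867 − 70.2168 = 102.9699°.
Δφ = 52.8808 − 42.1867 = 10.6941°.
a = sin²(Δφ/2) + cos φ₁ · cos φ₂ · sin²(Δλ/2) = 0.282439.
c = 2·atan2(√a, √(1−a)) = 1.12062 rad → d = 6371·c ≈ 7139.48 km.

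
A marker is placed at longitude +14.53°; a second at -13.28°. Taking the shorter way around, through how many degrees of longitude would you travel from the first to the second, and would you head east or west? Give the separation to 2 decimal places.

Raw difference: -13.28 − 14.53 = -27.81°.
Normalise into (−180°, 180°]: -27.81° stays -27.81°.
Negative ⇒ the second point lies to the west; separation 27.81°.

27.81° west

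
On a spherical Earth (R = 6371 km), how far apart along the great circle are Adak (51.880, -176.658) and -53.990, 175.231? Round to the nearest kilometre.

Δλ = 175.231 − -176.658 = 351.889°; wrapped into (−180°, 180°]: -8.111°.
Δφ = -53.990 − 51.880 = -105.870°.
a = sin²(Δφ/2) + cos φ₁ · cos φ₂ · sin²(Δλ/2) = 0.638543.
c = 2·atan2(√a, √(1−a)) = 1.85156 rad → d = 6371·c ≈ 11796.27 km.

11796 km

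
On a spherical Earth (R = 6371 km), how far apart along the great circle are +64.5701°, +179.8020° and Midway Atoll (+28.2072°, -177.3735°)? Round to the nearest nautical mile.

Δλ = -177.3735 − 179.8020 = -357.1755°; wrapped into (−180°, 180°]: 2.8245°.
Δφ = 28.2072 − 64.5701 = -36.3629°.
a = sin²(Δφ/2) + cos φ₁ · cos φ₂ · sin²(Δλ/2) = 0.097591.
c = 2·atan2(√a, √(1−a)) = 0.63543 rad → d = 6371·c ≈ 4048.31 km ≈ 2185.91 nmi.

2186 nmi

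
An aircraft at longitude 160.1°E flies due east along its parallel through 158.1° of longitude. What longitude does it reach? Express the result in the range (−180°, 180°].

41.8°W

Start at +160.1°; shift +158.1° → +318.2°.
+318.2° lies outside (−180°, 180°]; subtract 360° → -41.8°.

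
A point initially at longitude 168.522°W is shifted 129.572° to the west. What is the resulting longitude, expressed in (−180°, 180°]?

Start at -168.522°; shift −129.572° → -298.094°.
-298.094° lies outside (−180°, 180°]; add 360° → +61.906°.

61.906°E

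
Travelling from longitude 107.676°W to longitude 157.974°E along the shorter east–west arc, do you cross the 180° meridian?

Naïve |157.974 − -107.676| = 265.65° > 180°, so the shorter arc goes the other way round — across 180°.
Signed shortest Δλ = ((157.974 − -107.676 + 180) mod 360) − 180 = -94.35°.
Going west by 94.35° from -107.676° passes through 180° before reaching +157.974°.

Yes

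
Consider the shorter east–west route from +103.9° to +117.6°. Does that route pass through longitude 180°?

Signed shortest Δλ = ((117.6 − 103.9 + 180) mod 360) − 180 = 13.7°.
Going east by 13.7° from +103.9° reaches +117.6° without touching 180°.

No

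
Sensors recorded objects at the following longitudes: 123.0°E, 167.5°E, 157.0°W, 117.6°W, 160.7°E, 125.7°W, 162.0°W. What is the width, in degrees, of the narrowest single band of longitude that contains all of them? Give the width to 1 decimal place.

119.4°

Sort the longitudes: -162.0°, -157.0°, -125.7°, -117.6°, +123.0°, +160.7°, +167.5°.
Eastward gaps between consecutive values (wrapping around): 5.0°, 31.3°, 8.1°, 240.6°, 37.7°, 6.8°, 30.5°.
Largest gap = 240.6° ⇒ minimal covering band is its complement: 360° − 240.6° = 119.4°.
Band runs from +123.0° eastward to -117.6°, crossing the antimeridian.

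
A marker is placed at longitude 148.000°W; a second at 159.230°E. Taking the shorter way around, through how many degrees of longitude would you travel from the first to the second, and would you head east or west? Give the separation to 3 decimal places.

52.770° west

Raw difference: 159.230 − -148.000 = 307.23°.
Normalise into (−180°, 180°]: 307.23° − 360° = -52.77°.
Negative ⇒ the second point lies to the west; separation 52.770°.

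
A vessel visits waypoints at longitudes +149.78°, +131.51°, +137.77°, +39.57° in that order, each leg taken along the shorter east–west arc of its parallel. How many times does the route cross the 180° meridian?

0

Leg 1: +149.78° → +131.51°, shortest Δλ = -18.27° (west) — does not cross 180°.
Leg 2: +131.51° → +137.77°, shortest Δλ = 6.26° (east) — does not cross 180°.
Leg 3: +137.77° → +39.57°, shortest Δλ = -98.2° (west) — does not cross 180°.
Total crossings: 0.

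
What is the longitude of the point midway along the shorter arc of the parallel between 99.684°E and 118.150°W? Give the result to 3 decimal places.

Signed shortest Δλ from +99.684° to -118.150° is +142.166°.
Midpoint longitude = +99.684° + (+142.166°)/2 = +99.684° + 71.083° = +170.767°.
(The naïve average (+99.684 + -118.150)/2 = -9.233° is on the wrong side of the globe.)

170.767°E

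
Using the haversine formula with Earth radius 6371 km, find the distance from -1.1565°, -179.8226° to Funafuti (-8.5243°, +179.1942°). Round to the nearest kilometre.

Δλ = 179.1942 − -179.8226 = 359.0168°; wrapped into (−180°, 180°]: -0.9832°.
Δφ = -8.5243 − -1.1565 = -7.3678°.
a = sin²(Δφ/2) + cos φ₁ · cos φ₂ · sin²(Δλ/2) = 0.004201.
c = 2·atan2(√a, √(1−a)) = 0.12972 rad → d = 6371·c ≈ 826.46 km.

826 km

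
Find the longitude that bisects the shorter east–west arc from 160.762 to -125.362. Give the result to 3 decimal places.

Signed shortest Δλ from +160.762° to -125.362° is +73.876°.
Midpoint longitude = +160.762° + (+73.876°)/2 = +160.762° + 36.938° = +197.700°.
Normalise into (−180°, 180°]: -162.300°.
(The naïve average (+160.762 + -125.362)/2 = 17.7° is on the wrong side of the globe.)

-162.300°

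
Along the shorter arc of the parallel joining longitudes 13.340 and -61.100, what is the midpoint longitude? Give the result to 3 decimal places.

-23.880°

Signed shortest Δλ from +13.340° to -61.100° is -74.440°.
Midpoint longitude = +13.340° + (-74.440°)/2 = +13.340° − 37.220° = -23.880°.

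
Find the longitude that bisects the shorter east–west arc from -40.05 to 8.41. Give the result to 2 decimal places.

Signed shortest Δλ from -40.05° to +8.41° is +48.46°.
Midpoint longitude = -40.05° + (+48.46°)/2 = -40.05° + 24.23° = -15.82°.

-15.82°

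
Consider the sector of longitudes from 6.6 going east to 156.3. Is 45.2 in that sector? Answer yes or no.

Yes

Band width going east from +6.6° to +156.3°: ((156.3 − 6.6) mod 360) = 149.7°.
Offset of +45.2° east of the west edge: ((45.2 − 6.6) mod 360) = 38.6°.
38.6° ≤ 149.7° ⇒ inside.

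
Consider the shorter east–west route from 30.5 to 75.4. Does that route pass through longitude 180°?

No

Signed shortest Δλ = ((75.4 − 30.5 + 180) mod 360) − 180 = 44.9°.
Going east by 44.9° from +30.5° reaches +75.4° without touching 180°.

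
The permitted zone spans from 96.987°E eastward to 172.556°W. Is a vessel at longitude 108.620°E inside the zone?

Yes

Band width going east from +96.987° to -172.556°: ((-172.556 − 96.987) mod 360) = 90.457°.
Offset of +108.620° east of the west edge: ((108.620 − 96.987) mod 360) = 11.633°.
11.633° ≤ 90.457° ⇒ inside.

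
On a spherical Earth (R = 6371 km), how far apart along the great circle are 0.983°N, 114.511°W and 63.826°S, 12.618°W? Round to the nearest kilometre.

10686 km

Δλ = -12.618 − -114.511 = 101.893°.
Δφ = -63.826 − 0.983 = -64.809°.
a = sin²(Δφ/2) + cos φ₁ · cos φ₂ · sin²(Δλ/2) = 0.553143.
c = 2·atan2(√a, √(1−a)) = 1.67728 rad → d = 6371·c ≈ 10685.98 km.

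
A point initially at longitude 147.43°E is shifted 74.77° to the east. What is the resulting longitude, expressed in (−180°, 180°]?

Start at +147.43°; shift +74.77° → +222.20°.
+222.20° lies outside (−180°, 180°]; subtract 360° → -137.80°.

137.80°W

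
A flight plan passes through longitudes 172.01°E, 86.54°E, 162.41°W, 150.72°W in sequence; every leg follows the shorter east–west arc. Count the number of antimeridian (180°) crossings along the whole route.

Leg 1: +172.01° → +86.54°, shortest Δλ = -85.47° (west) — does not cross 180°.
Leg 2: +86.54° → -162.41°, shortest Δλ = 111.05° (east) — crosses 180°.
Leg 3: -162.41° → -150.72°, shortest Δλ = 11.69° (east) — does not cross 180°.
Total crossings: 1.

1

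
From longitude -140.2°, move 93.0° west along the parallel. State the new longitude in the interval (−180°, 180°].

Start at -140.2°; shift −93.0° → -233.2°.
-233.2° lies outside (−180°, 180°]; add 360° → +126.8°.

+126.8°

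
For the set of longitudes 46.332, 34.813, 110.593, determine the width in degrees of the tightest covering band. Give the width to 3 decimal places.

75.780°

Sort the longitudes: +34.813°, +46.332°, +110.593°.
Eastward gaps between consecutive values (wrapping around): 11.519°, 64.261°, 284.220°.
Largest gap = 284.220° ⇒ minimal covering band is its complement: 360° − 284.220° = 75.780°.
Band runs from +34.813° eastward to +110.593°.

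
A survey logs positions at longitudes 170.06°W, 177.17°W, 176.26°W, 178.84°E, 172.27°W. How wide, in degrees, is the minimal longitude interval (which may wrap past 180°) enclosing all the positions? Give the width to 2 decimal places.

Sort the longitudes: -177.17°, -176.26°, -172.27°, -170.06°, +178.84°.
Eastward gaps between consecutive values (wrapping around): 0.91°, 3.99°, 2.21°, 348.90°, 3.99°.
Largest gap = 348.90° ⇒ minimal covering band is its complement: 360° − 348.90° = 11.10°.
Band runs from +178.84° eastward to -170.06°, crossing the antimeridian.

11.10°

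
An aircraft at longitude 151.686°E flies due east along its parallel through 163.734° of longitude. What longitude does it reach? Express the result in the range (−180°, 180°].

Start at +151.686°; shift +163.734° → +315.420°.
+315.420° lies outside (−180°, 180°]; subtract 360° → -44.580°.

44.580°W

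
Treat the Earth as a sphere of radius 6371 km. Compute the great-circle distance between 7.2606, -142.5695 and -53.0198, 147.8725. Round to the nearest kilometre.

Δλ = 147.8725 − -142.5695 = 290.4420°; wrapped into (−180°, 180°]: -69.5580°.
Δφ = -53.0198 − 7.2606 = -60.2804°.
a = sin²(Δφ/2) + cos φ₁ · cos φ₂ · sin²(Δλ/2) = 0.446276.
c = 2·atan2(√a, √(1−a)) = 1.46314 rad → d = 6371·c ≈ 9321.67 km.

9322 km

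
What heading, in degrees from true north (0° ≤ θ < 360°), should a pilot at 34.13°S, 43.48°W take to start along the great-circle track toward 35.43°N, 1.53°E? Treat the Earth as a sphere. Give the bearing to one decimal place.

Δλ = 1.53 − -43.48 = 45.01°.
θ = atan2( sin Δλ · cos φ₂ , cos φ₁ · sin φ₂ − sin φ₁ · cos φ₂ · cos Δλ )
  = atan2(0.57627, 0.80308) = 35.662° → normalised to [0°, 360°): 35.662°.

35.7°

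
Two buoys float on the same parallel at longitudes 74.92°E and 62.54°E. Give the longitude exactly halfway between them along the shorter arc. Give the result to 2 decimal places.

68.73°E

Signed shortest Δλ from +74.92° to +62.54° is -12.38°.
Midpoint longitude = +74.92° + (-12.38°)/2 = +74.92° − 6.19° = +68.73°.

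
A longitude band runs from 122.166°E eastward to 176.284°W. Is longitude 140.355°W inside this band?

No

Band width going east from +122.166° to -176.284°: ((-176.284 − 122.166) mod 360) = 61.550°.
Offset of -140.355° east of the west edge: ((-140.355 − 122.166) mod 360) = 97.479°.
97.479° > 61.550° ⇒ outside.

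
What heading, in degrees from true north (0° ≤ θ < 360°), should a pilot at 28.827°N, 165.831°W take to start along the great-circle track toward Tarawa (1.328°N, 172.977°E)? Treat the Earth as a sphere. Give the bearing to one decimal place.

220.1°

Δλ = 172.977 − -165.831 = 338.808°; wrapped into (−180°, 180°]: -21.192°.
θ = atan2( sin Δλ · cos φ₂ , cos φ₁ · sin φ₂ − sin φ₁ · cos φ₂ · cos Δλ )
  = atan2(-0.36140, -0.42914) = -139.897° → normalised to [0°, 360°): 220.103°.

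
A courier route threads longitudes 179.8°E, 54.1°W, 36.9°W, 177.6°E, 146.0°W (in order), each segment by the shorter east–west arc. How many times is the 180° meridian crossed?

Leg 1: +179.8° → -54.1°, shortest Δλ = 126.1° (east) — crosses 180°.
Leg 2: -54.1° → -36.9°, shortest Δλ = 17.2° (east) — does not cross 180°.
Leg 3: -36.9° → +177.6°, shortest Δλ = -145.5° (west) — crosses 180°.
Leg 4: +177.6° → -146.0°, shortest Δλ = 36.4° (east) — crosses 180°.
Total crossings: 3.

3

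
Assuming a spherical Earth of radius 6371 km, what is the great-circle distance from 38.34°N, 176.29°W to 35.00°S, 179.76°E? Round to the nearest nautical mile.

4409 nmi

Δλ = 179.76 − -176.29 = 356.05°; wrapped into (−180°, 180°]: -3.95°.
Δφ = -35.00 − 38.34 = -73.34°.
a = sin²(Δφ/2) + cos φ₁ · cos φ₂ · sin²(Δλ/2) = 0.357417.
c = 2·atan2(√a, √(1−a)) = 1.28162 rad → d = 6371·c ≈ 8165.18 km ≈ 4408.85 nmi.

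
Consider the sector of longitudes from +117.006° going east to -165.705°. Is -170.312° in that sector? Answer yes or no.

Yes

Band width going east from +117.006° to -165.705°: ((-165.705 − 117.006) mod 360) = 77.289°.
Offset of -170.312° east of the west edge: ((-170.312 − 117.006) mod 360) = 72.682°.
72.682° ≤ 77.289° ⇒ inside.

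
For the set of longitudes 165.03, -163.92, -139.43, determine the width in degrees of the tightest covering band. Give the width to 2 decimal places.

Sort the longitudes: -163.92°, -139.43°, +165.03°.
Eastward gaps between consecutive values (wrapping around): 24.49°, 304.46°, 31.05°.
Largest gap = 304.46° ⇒ minimal covering band is its complement: 360° − 304.46° = 55.54°.
Band runs from +165.03° eastward to -139.43°, crossing the antimeridian.

55.54°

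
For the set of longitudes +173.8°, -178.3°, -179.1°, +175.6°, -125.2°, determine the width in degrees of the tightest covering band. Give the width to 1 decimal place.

61.0°

Sort the longitudes: -179.1°, -178.3°, -125.2°, +173.8°, +175.6°.
Eastward gaps between consecutive values (wrapping around): 0.8°, 53.1°, 299.0°, 1.8°, 5.3°.
Largest gap = 299.0° ⇒ minimal covering band is its complement: 360° − 299.0° = 61.0°.
Band runs from +173.8° eastward to -125.2°, crossing the antimeridian.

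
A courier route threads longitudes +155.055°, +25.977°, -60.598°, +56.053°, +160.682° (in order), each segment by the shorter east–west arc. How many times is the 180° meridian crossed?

Leg 1: +155.055° → +25.977°, shortest Δλ = -129.078° (west) — does not cross 180°.
Leg 2: +25.977° → -60.598°, shortest Δλ = -86.575° (west) — does not cross 180°.
Leg 3: -60.598° → +56.053°, shortest Δλ = 116.651° (east) — does not cross 180°.
Leg 4: +56.053° → +160.682°, shortest Δλ = 104.629° (east) — does not cross 180°.
Total crossings: 0.

0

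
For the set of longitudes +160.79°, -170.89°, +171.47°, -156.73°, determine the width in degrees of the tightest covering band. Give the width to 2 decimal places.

Sort the longitudes: -170.89°, -156.73°, +160.79°, +171.47°.
Eastward gaps between consecutive values (wrapping around): 14.16°, 317.52°, 10.68°, 17.64°.
Largest gap = 317.52° ⇒ minimal covering band is its complement: 360° − 317.52° = 42.48°.
Band runs from +160.79° eastward to -156.73°, crossing the antimeridian.

42.48°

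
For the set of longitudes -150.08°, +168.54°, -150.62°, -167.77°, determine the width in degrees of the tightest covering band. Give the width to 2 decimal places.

Sort the longitudes: -167.77°, -150.62°, -150.08°, +168.54°.
Eastward gaps between consecutive values (wrapping around): 17.15°, 0.54°, 318.62°, 23.69°.
Largest gap = 318.62° ⇒ minimal covering band is its complement: 360° − 318.62° = 41.38°.
Band runs from +168.54° eastward to -150.08°, crossing the antimeridian.

41.38°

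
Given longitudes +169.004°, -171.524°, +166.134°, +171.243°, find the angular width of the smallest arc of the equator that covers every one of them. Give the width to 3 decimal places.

22.342°

Sort the longitudes: -171.524°, +166.134°, +169.004°, +171.243°.
Eastward gaps between consecutive values (wrapping around): 337.658°, 2.870°, 2.239°, 17.233°.
Largest gap = 337.658° ⇒ minimal covering band is its complement: 360° − 337.658° = 22.342°.
Band runs from +166.134° eastward to -171.524°, crossing the antimeridian.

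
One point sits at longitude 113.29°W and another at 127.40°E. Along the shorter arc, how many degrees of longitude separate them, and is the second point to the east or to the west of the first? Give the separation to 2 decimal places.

Raw difference: 127.40 − -113.29 = 240.69°.
Normalise into (−180°, 180°]: 240.69° − 360° = -119.31°.
Negative ⇒ the second point lies to the west; separation 119.31°.

119.31° west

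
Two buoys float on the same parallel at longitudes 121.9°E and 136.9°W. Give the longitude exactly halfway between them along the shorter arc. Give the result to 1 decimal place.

Signed shortest Δλ from +121.9° to -136.9° is +101.2°.
Midpoint longitude = +121.9° + (+101.2°)/2 = +121.9° + 50.6° = +172.5°.
(The naïve average (+121.9 + -136.9)/2 = -7.5° is on the wrong side of the globe.)

172.5°E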